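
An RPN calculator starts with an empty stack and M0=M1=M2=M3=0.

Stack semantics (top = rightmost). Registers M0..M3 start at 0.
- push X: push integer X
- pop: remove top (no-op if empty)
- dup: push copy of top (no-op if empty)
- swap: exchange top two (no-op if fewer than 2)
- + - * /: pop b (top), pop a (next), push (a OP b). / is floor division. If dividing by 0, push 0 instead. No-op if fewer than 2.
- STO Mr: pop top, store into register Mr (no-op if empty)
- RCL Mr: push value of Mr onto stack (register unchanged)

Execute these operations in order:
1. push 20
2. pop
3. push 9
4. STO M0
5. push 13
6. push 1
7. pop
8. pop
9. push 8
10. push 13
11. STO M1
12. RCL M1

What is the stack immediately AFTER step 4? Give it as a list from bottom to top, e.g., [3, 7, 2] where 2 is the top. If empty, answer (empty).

After op 1 (push 20): stack=[20] mem=[0,0,0,0]
After op 2 (pop): stack=[empty] mem=[0,0,0,0]
After op 3 (push 9): stack=[9] mem=[0,0,0,0]
After op 4 (STO M0): stack=[empty] mem=[9,0,0,0]

(empty)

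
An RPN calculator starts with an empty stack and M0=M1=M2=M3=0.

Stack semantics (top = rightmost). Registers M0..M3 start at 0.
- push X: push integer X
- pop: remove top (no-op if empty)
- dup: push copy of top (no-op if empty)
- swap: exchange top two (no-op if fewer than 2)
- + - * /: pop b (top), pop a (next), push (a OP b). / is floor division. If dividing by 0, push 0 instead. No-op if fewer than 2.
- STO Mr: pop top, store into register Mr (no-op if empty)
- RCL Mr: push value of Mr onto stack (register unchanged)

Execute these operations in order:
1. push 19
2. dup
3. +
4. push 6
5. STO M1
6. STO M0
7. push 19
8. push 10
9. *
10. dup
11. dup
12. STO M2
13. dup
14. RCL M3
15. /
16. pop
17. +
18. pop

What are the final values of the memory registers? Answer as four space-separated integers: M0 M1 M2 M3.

Answer: 38 6 190 0

Derivation:
After op 1 (push 19): stack=[19] mem=[0,0,0,0]
After op 2 (dup): stack=[19,19] mem=[0,0,0,0]
After op 3 (+): stack=[38] mem=[0,0,0,0]
After op 4 (push 6): stack=[38,6] mem=[0,0,0,0]
After op 5 (STO M1): stack=[38] mem=[0,6,0,0]
After op 6 (STO M0): stack=[empty] mem=[38,6,0,0]
After op 7 (push 19): stack=[19] mem=[38,6,0,0]
After op 8 (push 10): stack=[19,10] mem=[38,6,0,0]
After op 9 (*): stack=[190] mem=[38,6,0,0]
After op 10 (dup): stack=[190,190] mem=[38,6,0,0]
After op 11 (dup): stack=[190,190,190] mem=[38,6,0,0]
After op 12 (STO M2): stack=[190,190] mem=[38,6,190,0]
After op 13 (dup): stack=[190,190,190] mem=[38,6,190,0]
After op 14 (RCL M3): stack=[190,190,190,0] mem=[38,6,190,0]
After op 15 (/): stack=[190,190,0] mem=[38,6,190,0]
After op 16 (pop): stack=[190,190] mem=[38,6,190,0]
After op 17 (+): stack=[380] mem=[38,6,190,0]
After op 18 (pop): stack=[empty] mem=[38,6,190,0]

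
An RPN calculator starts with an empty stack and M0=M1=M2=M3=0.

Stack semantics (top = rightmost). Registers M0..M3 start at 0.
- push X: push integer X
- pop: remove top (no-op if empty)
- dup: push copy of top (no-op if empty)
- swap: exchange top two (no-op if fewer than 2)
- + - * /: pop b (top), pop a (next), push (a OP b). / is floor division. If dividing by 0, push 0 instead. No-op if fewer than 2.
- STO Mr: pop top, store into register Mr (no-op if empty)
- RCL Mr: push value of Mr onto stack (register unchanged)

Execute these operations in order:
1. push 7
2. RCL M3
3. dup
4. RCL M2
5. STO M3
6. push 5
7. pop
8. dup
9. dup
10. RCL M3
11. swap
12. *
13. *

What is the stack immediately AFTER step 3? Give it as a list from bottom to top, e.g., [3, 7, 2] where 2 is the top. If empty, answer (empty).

After op 1 (push 7): stack=[7] mem=[0,0,0,0]
After op 2 (RCL M3): stack=[7,0] mem=[0,0,0,0]
After op 3 (dup): stack=[7,0,0] mem=[0,0,0,0]

[7, 0, 0]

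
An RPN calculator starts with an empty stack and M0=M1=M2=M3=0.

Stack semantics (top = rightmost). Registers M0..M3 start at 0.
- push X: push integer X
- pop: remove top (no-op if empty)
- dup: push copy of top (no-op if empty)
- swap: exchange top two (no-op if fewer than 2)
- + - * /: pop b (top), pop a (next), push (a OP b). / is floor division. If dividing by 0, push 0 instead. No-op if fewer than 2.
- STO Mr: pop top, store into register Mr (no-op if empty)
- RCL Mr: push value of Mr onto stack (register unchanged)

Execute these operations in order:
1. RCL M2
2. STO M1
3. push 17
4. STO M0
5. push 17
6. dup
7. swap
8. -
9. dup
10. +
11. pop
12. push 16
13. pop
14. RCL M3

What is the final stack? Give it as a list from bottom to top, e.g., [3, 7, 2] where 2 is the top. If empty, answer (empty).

Answer: [0]

Derivation:
After op 1 (RCL M2): stack=[0] mem=[0,0,0,0]
After op 2 (STO M1): stack=[empty] mem=[0,0,0,0]
After op 3 (push 17): stack=[17] mem=[0,0,0,0]
After op 4 (STO M0): stack=[empty] mem=[17,0,0,0]
After op 5 (push 17): stack=[17] mem=[17,0,0,0]
After op 6 (dup): stack=[17,17] mem=[17,0,0,0]
After op 7 (swap): stack=[17,17] mem=[17,0,0,0]
After op 8 (-): stack=[0] mem=[17,0,0,0]
After op 9 (dup): stack=[0,0] mem=[17,0,0,0]
After op 10 (+): stack=[0] mem=[17,0,0,0]
After op 11 (pop): stack=[empty] mem=[17,0,0,0]
After op 12 (push 16): stack=[16] mem=[17,0,0,0]
After op 13 (pop): stack=[empty] mem=[17,0,0,0]
After op 14 (RCL M3): stack=[0] mem=[17,0,0,0]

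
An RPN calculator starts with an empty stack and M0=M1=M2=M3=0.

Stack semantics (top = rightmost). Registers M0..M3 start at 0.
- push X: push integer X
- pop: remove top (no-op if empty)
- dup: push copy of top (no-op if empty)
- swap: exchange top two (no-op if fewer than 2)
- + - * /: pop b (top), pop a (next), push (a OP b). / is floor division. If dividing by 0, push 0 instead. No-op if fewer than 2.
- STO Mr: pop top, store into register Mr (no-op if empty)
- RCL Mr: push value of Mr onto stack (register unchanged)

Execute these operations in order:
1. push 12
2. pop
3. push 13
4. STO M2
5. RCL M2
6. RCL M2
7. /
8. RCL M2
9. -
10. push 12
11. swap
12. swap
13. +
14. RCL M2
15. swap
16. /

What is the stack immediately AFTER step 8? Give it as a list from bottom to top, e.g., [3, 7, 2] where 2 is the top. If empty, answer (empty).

After op 1 (push 12): stack=[12] mem=[0,0,0,0]
After op 2 (pop): stack=[empty] mem=[0,0,0,0]
After op 3 (push 13): stack=[13] mem=[0,0,0,0]
After op 4 (STO M2): stack=[empty] mem=[0,0,13,0]
After op 5 (RCL M2): stack=[13] mem=[0,0,13,0]
After op 6 (RCL M2): stack=[13,13] mem=[0,0,13,0]
After op 7 (/): stack=[1] mem=[0,0,13,0]
After op 8 (RCL M2): stack=[1,13] mem=[0,0,13,0]

[1, 13]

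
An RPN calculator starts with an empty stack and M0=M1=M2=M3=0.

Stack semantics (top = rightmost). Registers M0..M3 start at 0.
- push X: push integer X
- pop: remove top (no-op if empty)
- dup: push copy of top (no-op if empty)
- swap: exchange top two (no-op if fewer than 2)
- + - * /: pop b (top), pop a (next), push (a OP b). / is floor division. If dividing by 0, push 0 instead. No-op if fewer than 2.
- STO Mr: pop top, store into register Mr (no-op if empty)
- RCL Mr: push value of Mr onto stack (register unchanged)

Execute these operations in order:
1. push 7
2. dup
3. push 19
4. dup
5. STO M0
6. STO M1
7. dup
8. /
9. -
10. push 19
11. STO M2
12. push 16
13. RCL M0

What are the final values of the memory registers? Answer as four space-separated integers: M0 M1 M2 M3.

Answer: 19 19 19 0

Derivation:
After op 1 (push 7): stack=[7] mem=[0,0,0,0]
After op 2 (dup): stack=[7,7] mem=[0,0,0,0]
After op 3 (push 19): stack=[7,7,19] mem=[0,0,0,0]
After op 4 (dup): stack=[7,7,19,19] mem=[0,0,0,0]
After op 5 (STO M0): stack=[7,7,19] mem=[19,0,0,0]
After op 6 (STO M1): stack=[7,7] mem=[19,19,0,0]
After op 7 (dup): stack=[7,7,7] mem=[19,19,0,0]
After op 8 (/): stack=[7,1] mem=[19,19,0,0]
After op 9 (-): stack=[6] mem=[19,19,0,0]
After op 10 (push 19): stack=[6,19] mem=[19,19,0,0]
After op 11 (STO M2): stack=[6] mem=[19,19,19,0]
After op 12 (push 16): stack=[6,16] mem=[19,19,19,0]
After op 13 (RCL M0): stack=[6,16,19] mem=[19,19,19,0]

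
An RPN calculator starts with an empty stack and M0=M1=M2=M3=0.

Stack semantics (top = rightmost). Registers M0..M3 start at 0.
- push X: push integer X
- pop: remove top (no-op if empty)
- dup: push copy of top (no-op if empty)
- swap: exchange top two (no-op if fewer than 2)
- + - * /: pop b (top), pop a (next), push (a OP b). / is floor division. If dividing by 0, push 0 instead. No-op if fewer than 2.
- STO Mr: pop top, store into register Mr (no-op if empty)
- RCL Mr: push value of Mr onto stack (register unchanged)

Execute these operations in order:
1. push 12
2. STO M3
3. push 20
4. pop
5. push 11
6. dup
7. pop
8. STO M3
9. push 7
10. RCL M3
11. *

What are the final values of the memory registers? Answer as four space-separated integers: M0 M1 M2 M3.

After op 1 (push 12): stack=[12] mem=[0,0,0,0]
After op 2 (STO M3): stack=[empty] mem=[0,0,0,12]
After op 3 (push 20): stack=[20] mem=[0,0,0,12]
After op 4 (pop): stack=[empty] mem=[0,0,0,12]
After op 5 (push 11): stack=[11] mem=[0,0,0,12]
After op 6 (dup): stack=[11,11] mem=[0,0,0,12]
After op 7 (pop): stack=[11] mem=[0,0,0,12]
After op 8 (STO M3): stack=[empty] mem=[0,0,0,11]
After op 9 (push 7): stack=[7] mem=[0,0,0,11]
After op 10 (RCL M3): stack=[7,11] mem=[0,0,0,11]
After op 11 (*): stack=[77] mem=[0,0,0,11]

Answer: 0 0 0 11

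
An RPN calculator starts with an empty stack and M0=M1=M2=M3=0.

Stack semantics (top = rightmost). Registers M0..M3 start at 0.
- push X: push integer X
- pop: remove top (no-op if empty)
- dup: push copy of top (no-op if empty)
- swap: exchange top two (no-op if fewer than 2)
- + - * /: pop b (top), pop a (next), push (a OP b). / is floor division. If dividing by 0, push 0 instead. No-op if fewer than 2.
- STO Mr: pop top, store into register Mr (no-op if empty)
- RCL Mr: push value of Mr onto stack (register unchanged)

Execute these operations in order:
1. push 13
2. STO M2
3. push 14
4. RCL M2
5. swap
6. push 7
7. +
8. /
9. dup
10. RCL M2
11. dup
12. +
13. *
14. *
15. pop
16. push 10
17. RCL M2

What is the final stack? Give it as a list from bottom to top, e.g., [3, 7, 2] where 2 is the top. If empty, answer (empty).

Answer: [10, 13]

Derivation:
After op 1 (push 13): stack=[13] mem=[0,0,0,0]
After op 2 (STO M2): stack=[empty] mem=[0,0,13,0]
After op 3 (push 14): stack=[14] mem=[0,0,13,0]
After op 4 (RCL M2): stack=[14,13] mem=[0,0,13,0]
After op 5 (swap): stack=[13,14] mem=[0,0,13,0]
After op 6 (push 7): stack=[13,14,7] mem=[0,0,13,0]
After op 7 (+): stack=[13,21] mem=[0,0,13,0]
After op 8 (/): stack=[0] mem=[0,0,13,0]
After op 9 (dup): stack=[0,0] mem=[0,0,13,0]
After op 10 (RCL M2): stack=[0,0,13] mem=[0,0,13,0]
After op 11 (dup): stack=[0,0,13,13] mem=[0,0,13,0]
After op 12 (+): stack=[0,0,26] mem=[0,0,13,0]
After op 13 (*): stack=[0,0] mem=[0,0,13,0]
After op 14 (*): stack=[0] mem=[0,0,13,0]
After op 15 (pop): stack=[empty] mem=[0,0,13,0]
After op 16 (push 10): stack=[10] mem=[0,0,13,0]
After op 17 (RCL M2): stack=[10,13] mem=[0,0,13,0]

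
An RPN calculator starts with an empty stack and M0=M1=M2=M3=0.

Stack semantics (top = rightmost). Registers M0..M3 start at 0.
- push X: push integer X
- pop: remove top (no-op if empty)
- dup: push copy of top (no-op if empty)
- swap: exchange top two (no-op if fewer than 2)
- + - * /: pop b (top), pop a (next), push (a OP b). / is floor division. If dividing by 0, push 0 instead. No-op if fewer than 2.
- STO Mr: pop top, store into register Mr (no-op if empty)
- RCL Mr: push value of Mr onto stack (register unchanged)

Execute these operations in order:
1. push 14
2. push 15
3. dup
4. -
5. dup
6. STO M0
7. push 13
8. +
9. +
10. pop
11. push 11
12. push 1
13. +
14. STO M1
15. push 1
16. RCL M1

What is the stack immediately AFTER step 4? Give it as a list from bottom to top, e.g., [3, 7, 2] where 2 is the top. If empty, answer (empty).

After op 1 (push 14): stack=[14] mem=[0,0,0,0]
After op 2 (push 15): stack=[14,15] mem=[0,0,0,0]
After op 3 (dup): stack=[14,15,15] mem=[0,0,0,0]
After op 4 (-): stack=[14,0] mem=[0,0,0,0]

[14, 0]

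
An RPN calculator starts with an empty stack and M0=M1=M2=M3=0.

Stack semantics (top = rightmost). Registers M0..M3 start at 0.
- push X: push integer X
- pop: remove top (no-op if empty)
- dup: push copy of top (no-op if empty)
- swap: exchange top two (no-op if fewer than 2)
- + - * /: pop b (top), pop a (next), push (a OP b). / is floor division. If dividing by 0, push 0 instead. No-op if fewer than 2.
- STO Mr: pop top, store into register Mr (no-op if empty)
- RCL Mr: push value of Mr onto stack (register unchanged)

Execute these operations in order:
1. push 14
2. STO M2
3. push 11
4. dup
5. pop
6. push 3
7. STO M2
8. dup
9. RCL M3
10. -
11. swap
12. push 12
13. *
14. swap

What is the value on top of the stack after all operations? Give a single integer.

After op 1 (push 14): stack=[14] mem=[0,0,0,0]
After op 2 (STO M2): stack=[empty] mem=[0,0,14,0]
After op 3 (push 11): stack=[11] mem=[0,0,14,0]
After op 4 (dup): stack=[11,11] mem=[0,0,14,0]
After op 5 (pop): stack=[11] mem=[0,0,14,0]
After op 6 (push 3): stack=[11,3] mem=[0,0,14,0]
After op 7 (STO M2): stack=[11] mem=[0,0,3,0]
After op 8 (dup): stack=[11,11] mem=[0,0,3,0]
After op 9 (RCL M3): stack=[11,11,0] mem=[0,0,3,0]
After op 10 (-): stack=[11,11] mem=[0,0,3,0]
After op 11 (swap): stack=[11,11] mem=[0,0,3,0]
After op 12 (push 12): stack=[11,11,12] mem=[0,0,3,0]
After op 13 (*): stack=[11,132] mem=[0,0,3,0]
After op 14 (swap): stack=[132,11] mem=[0,0,3,0]

Answer: 11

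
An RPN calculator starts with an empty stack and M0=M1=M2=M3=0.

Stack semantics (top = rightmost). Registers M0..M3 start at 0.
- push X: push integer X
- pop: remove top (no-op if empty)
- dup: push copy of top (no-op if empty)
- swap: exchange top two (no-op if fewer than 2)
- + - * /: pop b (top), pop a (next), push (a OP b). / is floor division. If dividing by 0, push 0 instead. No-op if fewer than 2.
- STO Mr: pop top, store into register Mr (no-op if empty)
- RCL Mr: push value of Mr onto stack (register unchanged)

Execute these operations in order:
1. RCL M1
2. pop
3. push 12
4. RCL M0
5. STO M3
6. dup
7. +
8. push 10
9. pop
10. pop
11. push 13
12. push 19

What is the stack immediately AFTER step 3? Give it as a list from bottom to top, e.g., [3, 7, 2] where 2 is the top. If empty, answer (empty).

After op 1 (RCL M1): stack=[0] mem=[0,0,0,0]
After op 2 (pop): stack=[empty] mem=[0,0,0,0]
After op 3 (push 12): stack=[12] mem=[0,0,0,0]

[12]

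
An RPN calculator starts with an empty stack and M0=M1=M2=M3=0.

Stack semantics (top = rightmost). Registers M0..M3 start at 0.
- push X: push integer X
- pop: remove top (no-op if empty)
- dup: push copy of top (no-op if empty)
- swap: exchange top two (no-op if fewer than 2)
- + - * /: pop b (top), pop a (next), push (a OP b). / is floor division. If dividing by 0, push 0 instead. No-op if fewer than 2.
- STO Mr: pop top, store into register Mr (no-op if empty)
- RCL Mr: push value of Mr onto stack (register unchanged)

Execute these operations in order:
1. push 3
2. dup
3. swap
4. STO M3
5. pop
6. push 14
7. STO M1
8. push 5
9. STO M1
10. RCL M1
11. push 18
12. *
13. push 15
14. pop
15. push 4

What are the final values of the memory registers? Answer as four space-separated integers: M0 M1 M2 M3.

After op 1 (push 3): stack=[3] mem=[0,0,0,0]
After op 2 (dup): stack=[3,3] mem=[0,0,0,0]
After op 3 (swap): stack=[3,3] mem=[0,0,0,0]
After op 4 (STO M3): stack=[3] mem=[0,0,0,3]
After op 5 (pop): stack=[empty] mem=[0,0,0,3]
After op 6 (push 14): stack=[14] mem=[0,0,0,3]
After op 7 (STO M1): stack=[empty] mem=[0,14,0,3]
After op 8 (push 5): stack=[5] mem=[0,14,0,3]
After op 9 (STO M1): stack=[empty] mem=[0,5,0,3]
After op 10 (RCL M1): stack=[5] mem=[0,5,0,3]
After op 11 (push 18): stack=[5,18] mem=[0,5,0,3]
After op 12 (*): stack=[90] mem=[0,5,0,3]
After op 13 (push 15): stack=[90,15] mem=[0,5,0,3]
After op 14 (pop): stack=[90] mem=[0,5,0,3]
After op 15 (push 4): stack=[90,4] mem=[0,5,0,3]

Answer: 0 5 0 3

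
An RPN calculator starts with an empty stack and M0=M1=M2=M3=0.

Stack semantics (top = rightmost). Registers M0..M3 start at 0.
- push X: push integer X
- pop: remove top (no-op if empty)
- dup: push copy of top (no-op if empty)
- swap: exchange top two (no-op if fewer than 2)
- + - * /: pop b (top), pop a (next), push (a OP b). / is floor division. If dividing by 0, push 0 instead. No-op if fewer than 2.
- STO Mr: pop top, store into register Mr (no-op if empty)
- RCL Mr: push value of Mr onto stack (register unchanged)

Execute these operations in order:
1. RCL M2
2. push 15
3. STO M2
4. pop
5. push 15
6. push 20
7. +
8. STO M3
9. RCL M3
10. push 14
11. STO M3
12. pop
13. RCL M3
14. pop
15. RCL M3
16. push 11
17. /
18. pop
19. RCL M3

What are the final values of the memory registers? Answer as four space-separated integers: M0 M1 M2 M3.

Answer: 0 0 15 14

Derivation:
After op 1 (RCL M2): stack=[0] mem=[0,0,0,0]
After op 2 (push 15): stack=[0,15] mem=[0,0,0,0]
After op 3 (STO M2): stack=[0] mem=[0,0,15,0]
After op 4 (pop): stack=[empty] mem=[0,0,15,0]
After op 5 (push 15): stack=[15] mem=[0,0,15,0]
After op 6 (push 20): stack=[15,20] mem=[0,0,15,0]
After op 7 (+): stack=[35] mem=[0,0,15,0]
After op 8 (STO M3): stack=[empty] mem=[0,0,15,35]
After op 9 (RCL M3): stack=[35] mem=[0,0,15,35]
After op 10 (push 14): stack=[35,14] mem=[0,0,15,35]
After op 11 (STO M3): stack=[35] mem=[0,0,15,14]
After op 12 (pop): stack=[empty] mem=[0,0,15,14]
After op 13 (RCL M3): stack=[14] mem=[0,0,15,14]
After op 14 (pop): stack=[empty] mem=[0,0,15,14]
After op 15 (RCL M3): stack=[14] mem=[0,0,15,14]
After op 16 (push 11): stack=[14,11] mem=[0,0,15,14]
After op 17 (/): stack=[1] mem=[0,0,15,14]
After op 18 (pop): stack=[empty] mem=[0,0,15,14]
After op 19 (RCL M3): stack=[14] mem=[0,0,15,14]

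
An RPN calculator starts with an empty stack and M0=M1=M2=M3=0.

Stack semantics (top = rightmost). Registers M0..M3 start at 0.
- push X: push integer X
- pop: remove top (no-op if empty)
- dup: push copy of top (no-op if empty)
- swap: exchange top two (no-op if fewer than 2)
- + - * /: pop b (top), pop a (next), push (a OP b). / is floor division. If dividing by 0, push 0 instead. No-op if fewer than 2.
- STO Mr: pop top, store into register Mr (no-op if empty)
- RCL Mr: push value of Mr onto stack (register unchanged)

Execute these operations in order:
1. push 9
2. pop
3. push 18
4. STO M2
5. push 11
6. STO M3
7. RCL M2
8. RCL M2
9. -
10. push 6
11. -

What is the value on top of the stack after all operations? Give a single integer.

After op 1 (push 9): stack=[9] mem=[0,0,0,0]
After op 2 (pop): stack=[empty] mem=[0,0,0,0]
After op 3 (push 18): stack=[18] mem=[0,0,0,0]
After op 4 (STO M2): stack=[empty] mem=[0,0,18,0]
After op 5 (push 11): stack=[11] mem=[0,0,18,0]
After op 6 (STO M3): stack=[empty] mem=[0,0,18,11]
After op 7 (RCL M2): stack=[18] mem=[0,0,18,11]
After op 8 (RCL M2): stack=[18,18] mem=[0,0,18,11]
After op 9 (-): stack=[0] mem=[0,0,18,11]
After op 10 (push 6): stack=[0,6] mem=[0,0,18,11]
After op 11 (-): stack=[-6] mem=[0,0,18,11]

Answer: -6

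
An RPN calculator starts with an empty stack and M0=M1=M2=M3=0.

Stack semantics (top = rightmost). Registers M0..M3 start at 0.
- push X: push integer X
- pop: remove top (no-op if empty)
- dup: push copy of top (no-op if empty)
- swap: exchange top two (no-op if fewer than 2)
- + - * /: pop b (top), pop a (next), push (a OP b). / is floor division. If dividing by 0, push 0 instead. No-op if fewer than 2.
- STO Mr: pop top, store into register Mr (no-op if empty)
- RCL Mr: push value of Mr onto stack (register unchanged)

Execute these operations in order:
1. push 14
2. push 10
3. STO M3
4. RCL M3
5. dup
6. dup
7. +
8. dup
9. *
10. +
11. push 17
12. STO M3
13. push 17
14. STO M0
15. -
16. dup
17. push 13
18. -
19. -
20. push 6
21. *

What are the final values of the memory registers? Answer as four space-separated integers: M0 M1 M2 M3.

After op 1 (push 14): stack=[14] mem=[0,0,0,0]
After op 2 (push 10): stack=[14,10] mem=[0,0,0,0]
After op 3 (STO M3): stack=[14] mem=[0,0,0,10]
After op 4 (RCL M3): stack=[14,10] mem=[0,0,0,10]
After op 5 (dup): stack=[14,10,10] mem=[0,0,0,10]
After op 6 (dup): stack=[14,10,10,10] mem=[0,0,0,10]
After op 7 (+): stack=[14,10,20] mem=[0,0,0,10]
After op 8 (dup): stack=[14,10,20,20] mem=[0,0,0,10]
After op 9 (*): stack=[14,10,400] mem=[0,0,0,10]
After op 10 (+): stack=[14,410] mem=[0,0,0,10]
After op 11 (push 17): stack=[14,410,17] mem=[0,0,0,10]
After op 12 (STO M3): stack=[14,410] mem=[0,0,0,17]
After op 13 (push 17): stack=[14,410,17] mem=[0,0,0,17]
After op 14 (STO M0): stack=[14,410] mem=[17,0,0,17]
After op 15 (-): stack=[-396] mem=[17,0,0,17]
After op 16 (dup): stack=[-396,-396] mem=[17,0,0,17]
After op 17 (push 13): stack=[-396,-396,13] mem=[17,0,0,17]
After op 18 (-): stack=[-396,-409] mem=[17,0,0,17]
After op 19 (-): stack=[13] mem=[17,0,0,17]
After op 20 (push 6): stack=[13,6] mem=[17,0,0,17]
After op 21 (*): stack=[78] mem=[17,0,0,17]

Answer: 17 0 0 17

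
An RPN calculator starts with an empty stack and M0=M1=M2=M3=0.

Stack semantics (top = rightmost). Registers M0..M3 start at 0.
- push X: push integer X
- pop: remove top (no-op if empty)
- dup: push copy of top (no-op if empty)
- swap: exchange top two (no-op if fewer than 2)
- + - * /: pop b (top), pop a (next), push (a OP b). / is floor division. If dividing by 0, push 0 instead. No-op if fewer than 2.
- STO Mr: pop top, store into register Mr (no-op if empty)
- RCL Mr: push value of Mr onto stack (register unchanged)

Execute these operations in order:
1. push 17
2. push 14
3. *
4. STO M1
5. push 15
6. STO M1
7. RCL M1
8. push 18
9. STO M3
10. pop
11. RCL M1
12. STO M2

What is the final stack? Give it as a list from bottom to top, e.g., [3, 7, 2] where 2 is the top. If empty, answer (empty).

After op 1 (push 17): stack=[17] mem=[0,0,0,0]
After op 2 (push 14): stack=[17,14] mem=[0,0,0,0]
After op 3 (*): stack=[238] mem=[0,0,0,0]
After op 4 (STO M1): stack=[empty] mem=[0,238,0,0]
After op 5 (push 15): stack=[15] mem=[0,238,0,0]
After op 6 (STO M1): stack=[empty] mem=[0,15,0,0]
After op 7 (RCL M1): stack=[15] mem=[0,15,0,0]
After op 8 (push 18): stack=[15,18] mem=[0,15,0,0]
After op 9 (STO M3): stack=[15] mem=[0,15,0,18]
After op 10 (pop): stack=[empty] mem=[0,15,0,18]
After op 11 (RCL M1): stack=[15] mem=[0,15,0,18]
After op 12 (STO M2): stack=[empty] mem=[0,15,15,18]

Answer: (empty)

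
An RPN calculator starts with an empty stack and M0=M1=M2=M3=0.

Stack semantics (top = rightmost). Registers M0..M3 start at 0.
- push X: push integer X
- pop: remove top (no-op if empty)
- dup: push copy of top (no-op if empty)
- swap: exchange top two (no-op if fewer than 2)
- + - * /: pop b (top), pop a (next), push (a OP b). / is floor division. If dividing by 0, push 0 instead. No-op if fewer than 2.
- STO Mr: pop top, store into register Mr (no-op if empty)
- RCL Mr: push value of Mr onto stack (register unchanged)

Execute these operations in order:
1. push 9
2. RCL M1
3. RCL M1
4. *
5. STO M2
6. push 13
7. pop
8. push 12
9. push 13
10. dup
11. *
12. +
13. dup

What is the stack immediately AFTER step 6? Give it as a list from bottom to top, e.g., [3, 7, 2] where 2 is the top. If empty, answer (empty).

After op 1 (push 9): stack=[9] mem=[0,0,0,0]
After op 2 (RCL M1): stack=[9,0] mem=[0,0,0,0]
After op 3 (RCL M1): stack=[9,0,0] mem=[0,0,0,0]
After op 4 (*): stack=[9,0] mem=[0,0,0,0]
After op 5 (STO M2): stack=[9] mem=[0,0,0,0]
After op 6 (push 13): stack=[9,13] mem=[0,0,0,0]

[9, 13]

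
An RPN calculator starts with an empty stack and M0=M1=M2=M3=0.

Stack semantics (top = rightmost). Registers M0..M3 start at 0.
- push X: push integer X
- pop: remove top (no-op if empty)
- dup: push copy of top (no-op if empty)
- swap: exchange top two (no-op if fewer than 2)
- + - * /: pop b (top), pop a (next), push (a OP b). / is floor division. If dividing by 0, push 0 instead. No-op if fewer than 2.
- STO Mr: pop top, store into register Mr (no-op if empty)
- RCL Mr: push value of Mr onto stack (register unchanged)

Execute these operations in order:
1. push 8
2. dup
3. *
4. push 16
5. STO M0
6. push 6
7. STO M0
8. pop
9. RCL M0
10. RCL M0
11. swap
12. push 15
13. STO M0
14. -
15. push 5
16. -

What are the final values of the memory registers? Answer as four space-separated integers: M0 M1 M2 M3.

Answer: 15 0 0 0

Derivation:
After op 1 (push 8): stack=[8] mem=[0,0,0,0]
After op 2 (dup): stack=[8,8] mem=[0,0,0,0]
After op 3 (*): stack=[64] mem=[0,0,0,0]
After op 4 (push 16): stack=[64,16] mem=[0,0,0,0]
After op 5 (STO M0): stack=[64] mem=[16,0,0,0]
After op 6 (push 6): stack=[64,6] mem=[16,0,0,0]
After op 7 (STO M0): stack=[64] mem=[6,0,0,0]
After op 8 (pop): stack=[empty] mem=[6,0,0,0]
After op 9 (RCL M0): stack=[6] mem=[6,0,0,0]
After op 10 (RCL M0): stack=[6,6] mem=[6,0,0,0]
After op 11 (swap): stack=[6,6] mem=[6,0,0,0]
After op 12 (push 15): stack=[6,6,15] mem=[6,0,0,0]
After op 13 (STO M0): stack=[6,6] mem=[15,0,0,0]
After op 14 (-): stack=[0] mem=[15,0,0,0]
After op 15 (push 5): stack=[0,5] mem=[15,0,0,0]
After op 16 (-): stack=[-5] mem=[15,0,0,0]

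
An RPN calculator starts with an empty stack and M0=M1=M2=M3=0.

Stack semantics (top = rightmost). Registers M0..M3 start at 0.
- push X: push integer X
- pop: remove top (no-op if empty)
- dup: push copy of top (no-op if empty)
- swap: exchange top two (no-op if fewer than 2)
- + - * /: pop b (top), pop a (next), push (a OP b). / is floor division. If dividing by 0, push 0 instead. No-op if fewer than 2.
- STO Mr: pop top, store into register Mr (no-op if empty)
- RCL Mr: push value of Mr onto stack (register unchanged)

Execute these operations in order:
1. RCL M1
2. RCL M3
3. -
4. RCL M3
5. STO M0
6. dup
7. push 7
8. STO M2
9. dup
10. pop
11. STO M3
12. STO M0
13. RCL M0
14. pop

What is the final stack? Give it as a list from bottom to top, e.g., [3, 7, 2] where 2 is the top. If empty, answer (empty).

After op 1 (RCL M1): stack=[0] mem=[0,0,0,0]
After op 2 (RCL M3): stack=[0,0] mem=[0,0,0,0]
After op 3 (-): stack=[0] mem=[0,0,0,0]
After op 4 (RCL M3): stack=[0,0] mem=[0,0,0,0]
After op 5 (STO M0): stack=[0] mem=[0,0,0,0]
After op 6 (dup): stack=[0,0] mem=[0,0,0,0]
After op 7 (push 7): stack=[0,0,7] mem=[0,0,0,0]
After op 8 (STO M2): stack=[0,0] mem=[0,0,7,0]
After op 9 (dup): stack=[0,0,0] mem=[0,0,7,0]
After op 10 (pop): stack=[0,0] mem=[0,0,7,0]
After op 11 (STO M3): stack=[0] mem=[0,0,7,0]
After op 12 (STO M0): stack=[empty] mem=[0,0,7,0]
After op 13 (RCL M0): stack=[0] mem=[0,0,7,0]
After op 14 (pop): stack=[empty] mem=[0,0,7,0]

Answer: (empty)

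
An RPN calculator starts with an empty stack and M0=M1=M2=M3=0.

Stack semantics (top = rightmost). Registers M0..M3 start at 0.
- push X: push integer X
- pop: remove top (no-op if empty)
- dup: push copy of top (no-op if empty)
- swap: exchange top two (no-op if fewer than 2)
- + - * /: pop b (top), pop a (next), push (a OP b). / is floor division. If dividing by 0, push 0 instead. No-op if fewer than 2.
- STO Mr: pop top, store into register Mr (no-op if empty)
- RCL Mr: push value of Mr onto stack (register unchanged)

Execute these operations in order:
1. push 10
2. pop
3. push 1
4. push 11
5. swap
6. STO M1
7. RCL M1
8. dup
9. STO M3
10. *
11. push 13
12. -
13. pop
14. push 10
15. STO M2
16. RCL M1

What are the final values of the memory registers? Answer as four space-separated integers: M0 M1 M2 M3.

After op 1 (push 10): stack=[10] mem=[0,0,0,0]
After op 2 (pop): stack=[empty] mem=[0,0,0,0]
After op 3 (push 1): stack=[1] mem=[0,0,0,0]
After op 4 (push 11): stack=[1,11] mem=[0,0,0,0]
After op 5 (swap): stack=[11,1] mem=[0,0,0,0]
After op 6 (STO M1): stack=[11] mem=[0,1,0,0]
After op 7 (RCL M1): stack=[11,1] mem=[0,1,0,0]
After op 8 (dup): stack=[11,1,1] mem=[0,1,0,0]
After op 9 (STO M3): stack=[11,1] mem=[0,1,0,1]
After op 10 (*): stack=[11] mem=[0,1,0,1]
After op 11 (push 13): stack=[11,13] mem=[0,1,0,1]
After op 12 (-): stack=[-2] mem=[0,1,0,1]
After op 13 (pop): stack=[empty] mem=[0,1,0,1]
After op 14 (push 10): stack=[10] mem=[0,1,0,1]
After op 15 (STO M2): stack=[empty] mem=[0,1,10,1]
After op 16 (RCL M1): stack=[1] mem=[0,1,10,1]

Answer: 0 1 10 1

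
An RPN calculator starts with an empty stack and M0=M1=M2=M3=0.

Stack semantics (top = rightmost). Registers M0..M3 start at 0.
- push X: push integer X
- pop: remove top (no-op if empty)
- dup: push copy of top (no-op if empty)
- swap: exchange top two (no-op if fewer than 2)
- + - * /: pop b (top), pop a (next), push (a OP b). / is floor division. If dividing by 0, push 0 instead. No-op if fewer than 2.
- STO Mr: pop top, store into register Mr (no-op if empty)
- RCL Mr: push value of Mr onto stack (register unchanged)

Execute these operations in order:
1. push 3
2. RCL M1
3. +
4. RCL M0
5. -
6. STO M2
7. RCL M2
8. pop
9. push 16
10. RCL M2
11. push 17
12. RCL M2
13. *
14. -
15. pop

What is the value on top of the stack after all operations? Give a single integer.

Answer: 16

Derivation:
After op 1 (push 3): stack=[3] mem=[0,0,0,0]
After op 2 (RCL M1): stack=[3,0] mem=[0,0,0,0]
After op 3 (+): stack=[3] mem=[0,0,0,0]
After op 4 (RCL M0): stack=[3,0] mem=[0,0,0,0]
After op 5 (-): stack=[3] mem=[0,0,0,0]
After op 6 (STO M2): stack=[empty] mem=[0,0,3,0]
After op 7 (RCL M2): stack=[3] mem=[0,0,3,0]
After op 8 (pop): stack=[empty] mem=[0,0,3,0]
After op 9 (push 16): stack=[16] mem=[0,0,3,0]
After op 10 (RCL M2): stack=[16,3] mem=[0,0,3,0]
After op 11 (push 17): stack=[16,3,17] mem=[0,0,3,0]
After op 12 (RCL M2): stack=[16,3,17,3] mem=[0,0,3,0]
After op 13 (*): stack=[16,3,51] mem=[0,0,3,0]
After op 14 (-): stack=[16,-48] mem=[0,0,3,0]
After op 15 (pop): stack=[16] mem=[0,0,3,0]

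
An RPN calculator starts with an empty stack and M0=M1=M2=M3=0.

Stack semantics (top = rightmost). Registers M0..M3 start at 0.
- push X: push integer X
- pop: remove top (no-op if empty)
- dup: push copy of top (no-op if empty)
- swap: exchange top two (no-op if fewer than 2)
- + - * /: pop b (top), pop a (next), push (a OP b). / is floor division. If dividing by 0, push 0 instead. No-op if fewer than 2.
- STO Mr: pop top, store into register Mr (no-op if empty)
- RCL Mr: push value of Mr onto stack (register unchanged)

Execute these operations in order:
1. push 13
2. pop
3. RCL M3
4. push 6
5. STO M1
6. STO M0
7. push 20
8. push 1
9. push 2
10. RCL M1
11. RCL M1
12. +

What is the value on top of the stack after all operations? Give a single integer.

After op 1 (push 13): stack=[13] mem=[0,0,0,0]
After op 2 (pop): stack=[empty] mem=[0,0,0,0]
After op 3 (RCL M3): stack=[0] mem=[0,0,0,0]
After op 4 (push 6): stack=[0,6] mem=[0,0,0,0]
After op 5 (STO M1): stack=[0] mem=[0,6,0,0]
After op 6 (STO M0): stack=[empty] mem=[0,6,0,0]
After op 7 (push 20): stack=[20] mem=[0,6,0,0]
After op 8 (push 1): stack=[20,1] mem=[0,6,0,0]
After op 9 (push 2): stack=[20,1,2] mem=[0,6,0,0]
After op 10 (RCL M1): stack=[20,1,2,6] mem=[0,6,0,0]
After op 11 (RCL M1): stack=[20,1,2,6,6] mem=[0,6,0,0]
After op 12 (+): stack=[20,1,2,12] mem=[0,6,0,0]

Answer: 12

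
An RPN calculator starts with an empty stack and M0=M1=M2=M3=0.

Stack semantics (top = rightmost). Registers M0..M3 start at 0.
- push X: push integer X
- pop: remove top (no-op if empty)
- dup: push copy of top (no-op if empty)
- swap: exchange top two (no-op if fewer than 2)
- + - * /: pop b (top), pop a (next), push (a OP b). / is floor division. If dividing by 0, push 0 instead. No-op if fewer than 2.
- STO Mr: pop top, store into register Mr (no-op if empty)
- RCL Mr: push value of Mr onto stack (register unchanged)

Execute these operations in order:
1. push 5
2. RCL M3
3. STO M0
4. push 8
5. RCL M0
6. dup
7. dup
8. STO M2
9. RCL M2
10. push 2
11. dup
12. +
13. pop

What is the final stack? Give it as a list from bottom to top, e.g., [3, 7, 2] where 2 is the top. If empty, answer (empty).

After op 1 (push 5): stack=[5] mem=[0,0,0,0]
After op 2 (RCL M3): stack=[5,0] mem=[0,0,0,0]
After op 3 (STO M0): stack=[5] mem=[0,0,0,0]
After op 4 (push 8): stack=[5,8] mem=[0,0,0,0]
After op 5 (RCL M0): stack=[5,8,0] mem=[0,0,0,0]
After op 6 (dup): stack=[5,8,0,0] mem=[0,0,0,0]
After op 7 (dup): stack=[5,8,0,0,0] mem=[0,0,0,0]
After op 8 (STO M2): stack=[5,8,0,0] mem=[0,0,0,0]
After op 9 (RCL M2): stack=[5,8,0,0,0] mem=[0,0,0,0]
After op 10 (push 2): stack=[5,8,0,0,0,2] mem=[0,0,0,0]
After op 11 (dup): stack=[5,8,0,0,0,2,2] mem=[0,0,0,0]
After op 12 (+): stack=[5,8,0,0,0,4] mem=[0,0,0,0]
After op 13 (pop): stack=[5,8,0,0,0] mem=[0,0,0,0]

Answer: [5, 8, 0, 0, 0]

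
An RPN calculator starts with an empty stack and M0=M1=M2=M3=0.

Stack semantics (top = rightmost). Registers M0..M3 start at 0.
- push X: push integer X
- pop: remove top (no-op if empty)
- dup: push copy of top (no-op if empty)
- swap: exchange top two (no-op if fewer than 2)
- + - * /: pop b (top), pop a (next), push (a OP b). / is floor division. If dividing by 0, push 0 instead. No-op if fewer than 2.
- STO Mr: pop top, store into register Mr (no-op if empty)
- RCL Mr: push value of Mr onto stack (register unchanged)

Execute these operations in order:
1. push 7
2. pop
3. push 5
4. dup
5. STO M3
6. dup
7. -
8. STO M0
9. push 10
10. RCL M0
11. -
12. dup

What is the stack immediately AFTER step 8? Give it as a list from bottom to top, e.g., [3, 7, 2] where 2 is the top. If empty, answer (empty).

After op 1 (push 7): stack=[7] mem=[0,0,0,0]
After op 2 (pop): stack=[empty] mem=[0,0,0,0]
After op 3 (push 5): stack=[5] mem=[0,0,0,0]
After op 4 (dup): stack=[5,5] mem=[0,0,0,0]
After op 5 (STO M3): stack=[5] mem=[0,0,0,5]
After op 6 (dup): stack=[5,5] mem=[0,0,0,5]
After op 7 (-): stack=[0] mem=[0,0,0,5]
After op 8 (STO M0): stack=[empty] mem=[0,0,0,5]

(empty)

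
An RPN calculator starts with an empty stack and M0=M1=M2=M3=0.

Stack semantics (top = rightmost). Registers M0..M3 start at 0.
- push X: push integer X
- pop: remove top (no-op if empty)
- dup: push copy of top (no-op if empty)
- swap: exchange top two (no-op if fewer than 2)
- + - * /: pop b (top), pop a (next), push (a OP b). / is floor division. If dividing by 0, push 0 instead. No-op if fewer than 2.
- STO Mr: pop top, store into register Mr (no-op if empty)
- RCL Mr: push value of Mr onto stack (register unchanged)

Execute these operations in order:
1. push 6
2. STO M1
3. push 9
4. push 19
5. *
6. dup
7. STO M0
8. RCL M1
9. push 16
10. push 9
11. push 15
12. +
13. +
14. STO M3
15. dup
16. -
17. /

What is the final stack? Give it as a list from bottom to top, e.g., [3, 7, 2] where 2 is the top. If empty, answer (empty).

Answer: [0]

Derivation:
After op 1 (push 6): stack=[6] mem=[0,0,0,0]
After op 2 (STO M1): stack=[empty] mem=[0,6,0,0]
After op 3 (push 9): stack=[9] mem=[0,6,0,0]
After op 4 (push 19): stack=[9,19] mem=[0,6,0,0]
After op 5 (*): stack=[171] mem=[0,6,0,0]
After op 6 (dup): stack=[171,171] mem=[0,6,0,0]
After op 7 (STO M0): stack=[171] mem=[171,6,0,0]
After op 8 (RCL M1): stack=[171,6] mem=[171,6,0,0]
After op 9 (push 16): stack=[171,6,16] mem=[171,6,0,0]
After op 10 (push 9): stack=[171,6,16,9] mem=[171,6,0,0]
After op 11 (push 15): stack=[171,6,16,9,15] mem=[171,6,0,0]
After op 12 (+): stack=[171,6,16,24] mem=[171,6,0,0]
After op 13 (+): stack=[171,6,40] mem=[171,6,0,0]
After op 14 (STO M3): stack=[171,6] mem=[171,6,0,40]
After op 15 (dup): stack=[171,6,6] mem=[171,6,0,40]
After op 16 (-): stack=[171,0] mem=[171,6,0,40]
After op 17 (/): stack=[0] mem=[171,6,0,40]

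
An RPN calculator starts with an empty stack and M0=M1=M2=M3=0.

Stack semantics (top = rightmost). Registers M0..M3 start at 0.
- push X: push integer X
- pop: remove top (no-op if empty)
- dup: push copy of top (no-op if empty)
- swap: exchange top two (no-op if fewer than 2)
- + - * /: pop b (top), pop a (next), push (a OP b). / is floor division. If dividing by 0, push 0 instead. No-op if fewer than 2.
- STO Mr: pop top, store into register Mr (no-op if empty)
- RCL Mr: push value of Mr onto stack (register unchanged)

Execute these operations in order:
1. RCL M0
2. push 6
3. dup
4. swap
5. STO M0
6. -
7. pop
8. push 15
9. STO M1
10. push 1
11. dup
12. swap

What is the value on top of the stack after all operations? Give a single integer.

After op 1 (RCL M0): stack=[0] mem=[0,0,0,0]
After op 2 (push 6): stack=[0,6] mem=[0,0,0,0]
After op 3 (dup): stack=[0,6,6] mem=[0,0,0,0]
After op 4 (swap): stack=[0,6,6] mem=[0,0,0,0]
After op 5 (STO M0): stack=[0,6] mem=[6,0,0,0]
After op 6 (-): stack=[-6] mem=[6,0,0,0]
After op 7 (pop): stack=[empty] mem=[6,0,0,0]
After op 8 (push 15): stack=[15] mem=[6,0,0,0]
After op 9 (STO M1): stack=[empty] mem=[6,15,0,0]
After op 10 (push 1): stack=[1] mem=[6,15,0,0]
After op 11 (dup): stack=[1,1] mem=[6,15,0,0]
After op 12 (swap): stack=[1,1] mem=[6,15,0,0]

Answer: 1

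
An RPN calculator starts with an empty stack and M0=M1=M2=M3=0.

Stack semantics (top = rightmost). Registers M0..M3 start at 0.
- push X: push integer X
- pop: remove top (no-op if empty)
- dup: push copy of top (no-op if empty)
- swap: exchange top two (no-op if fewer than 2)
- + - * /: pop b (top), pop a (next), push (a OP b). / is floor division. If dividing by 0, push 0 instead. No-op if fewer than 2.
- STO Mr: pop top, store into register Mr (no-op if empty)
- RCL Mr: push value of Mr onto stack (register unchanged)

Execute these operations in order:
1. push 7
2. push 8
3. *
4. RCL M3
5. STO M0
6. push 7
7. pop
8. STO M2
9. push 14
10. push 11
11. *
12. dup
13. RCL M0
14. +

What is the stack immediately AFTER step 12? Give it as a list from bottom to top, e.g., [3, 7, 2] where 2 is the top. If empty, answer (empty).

After op 1 (push 7): stack=[7] mem=[0,0,0,0]
After op 2 (push 8): stack=[7,8] mem=[0,0,0,0]
After op 3 (*): stack=[56] mem=[0,0,0,0]
After op 4 (RCL M3): stack=[56,0] mem=[0,0,0,0]
After op 5 (STO M0): stack=[56] mem=[0,0,0,0]
After op 6 (push 7): stack=[56,7] mem=[0,0,0,0]
After op 7 (pop): stack=[56] mem=[0,0,0,0]
After op 8 (STO M2): stack=[empty] mem=[0,0,56,0]
After op 9 (push 14): stack=[14] mem=[0,0,56,0]
After op 10 (push 11): stack=[14,11] mem=[0,0,56,0]
After op 11 (*): stack=[154] mem=[0,0,56,0]
After op 12 (dup): stack=[154,154] mem=[0,0,56,0]

[154, 154]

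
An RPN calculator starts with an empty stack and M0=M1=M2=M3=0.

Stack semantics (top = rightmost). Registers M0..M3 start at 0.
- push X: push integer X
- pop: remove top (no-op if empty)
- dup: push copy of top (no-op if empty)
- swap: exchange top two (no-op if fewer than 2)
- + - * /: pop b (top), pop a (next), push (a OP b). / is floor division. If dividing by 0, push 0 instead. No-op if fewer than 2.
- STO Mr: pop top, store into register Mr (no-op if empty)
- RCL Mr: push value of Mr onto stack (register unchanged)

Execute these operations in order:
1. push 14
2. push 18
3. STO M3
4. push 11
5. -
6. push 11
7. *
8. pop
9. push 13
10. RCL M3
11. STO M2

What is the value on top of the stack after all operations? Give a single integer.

After op 1 (push 14): stack=[14] mem=[0,0,0,0]
After op 2 (push 18): stack=[14,18] mem=[0,0,0,0]
After op 3 (STO M3): stack=[14] mem=[0,0,0,18]
After op 4 (push 11): stack=[14,11] mem=[0,0,0,18]
After op 5 (-): stack=[3] mem=[0,0,0,18]
After op 6 (push 11): stack=[3,11] mem=[0,0,0,18]
After op 7 (*): stack=[33] mem=[0,0,0,18]
After op 8 (pop): stack=[empty] mem=[0,0,0,18]
After op 9 (push 13): stack=[13] mem=[0,0,0,18]
After op 10 (RCL M3): stack=[13,18] mem=[0,0,0,18]
After op 11 (STO M2): stack=[13] mem=[0,0,18,18]

Answer: 13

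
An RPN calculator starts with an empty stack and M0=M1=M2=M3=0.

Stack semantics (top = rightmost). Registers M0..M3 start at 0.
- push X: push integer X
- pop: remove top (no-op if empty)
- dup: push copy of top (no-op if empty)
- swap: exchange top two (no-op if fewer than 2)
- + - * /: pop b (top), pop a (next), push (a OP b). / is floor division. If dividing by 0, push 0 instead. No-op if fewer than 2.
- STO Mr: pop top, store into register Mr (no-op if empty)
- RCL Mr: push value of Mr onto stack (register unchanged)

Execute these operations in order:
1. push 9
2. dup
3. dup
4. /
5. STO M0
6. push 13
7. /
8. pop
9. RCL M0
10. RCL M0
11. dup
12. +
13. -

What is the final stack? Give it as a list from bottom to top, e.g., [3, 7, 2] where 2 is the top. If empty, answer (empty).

Answer: [-1]

Derivation:
After op 1 (push 9): stack=[9] mem=[0,0,0,0]
After op 2 (dup): stack=[9,9] mem=[0,0,0,0]
After op 3 (dup): stack=[9,9,9] mem=[0,0,0,0]
After op 4 (/): stack=[9,1] mem=[0,0,0,0]
After op 5 (STO M0): stack=[9] mem=[1,0,0,0]
After op 6 (push 13): stack=[9,13] mem=[1,0,0,0]
After op 7 (/): stack=[0] mem=[1,0,0,0]
After op 8 (pop): stack=[empty] mem=[1,0,0,0]
After op 9 (RCL M0): stack=[1] mem=[1,0,0,0]
After op 10 (RCL M0): stack=[1,1] mem=[1,0,0,0]
After op 11 (dup): stack=[1,1,1] mem=[1,0,0,0]
After op 12 (+): stack=[1,2] mem=[1,0,0,0]
After op 13 (-): stack=[-1] mem=[1,0,0,0]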